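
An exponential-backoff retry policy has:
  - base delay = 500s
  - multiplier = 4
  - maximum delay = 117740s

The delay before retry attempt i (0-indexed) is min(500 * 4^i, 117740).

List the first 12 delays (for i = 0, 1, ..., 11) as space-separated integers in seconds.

Computing each delay:
  i=0: min(500*4^0, 117740) = 500
  i=1: min(500*4^1, 117740) = 2000
  i=2: min(500*4^2, 117740) = 8000
  i=3: min(500*4^3, 117740) = 32000
  i=4: min(500*4^4, 117740) = 117740
  i=5: min(500*4^5, 117740) = 117740
  i=6: min(500*4^6, 117740) = 117740
  i=7: min(500*4^7, 117740) = 117740
  i=8: min(500*4^8, 117740) = 117740
  i=9: min(500*4^9, 117740) = 117740
  i=10: min(500*4^10, 117740) = 117740
  i=11: min(500*4^11, 117740) = 117740

Answer: 500 2000 8000 32000 117740 117740 117740 117740 117740 117740 117740 117740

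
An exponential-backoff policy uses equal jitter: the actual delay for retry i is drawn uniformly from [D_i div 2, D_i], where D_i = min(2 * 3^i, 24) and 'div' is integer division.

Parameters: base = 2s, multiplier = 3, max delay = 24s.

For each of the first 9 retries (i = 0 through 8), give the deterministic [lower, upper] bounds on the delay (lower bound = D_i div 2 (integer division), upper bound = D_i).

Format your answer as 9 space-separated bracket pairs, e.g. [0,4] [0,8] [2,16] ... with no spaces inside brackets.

Computing bounds per retry:
  i=0: D_i=min(2*3^0,24)=2, bounds=[1,2]
  i=1: D_i=min(2*3^1,24)=6, bounds=[3,6]
  i=2: D_i=min(2*3^2,24)=18, bounds=[9,18]
  i=3: D_i=min(2*3^3,24)=24, bounds=[12,24]
  i=4: D_i=min(2*3^4,24)=24, bounds=[12,24]
  i=5: D_i=min(2*3^5,24)=24, bounds=[12,24]
  i=6: D_i=min(2*3^6,24)=24, bounds=[12,24]
  i=7: D_i=min(2*3^7,24)=24, bounds=[12,24]
  i=8: D_i=min(2*3^8,24)=24, bounds=[12,24]

Answer: [1,2] [3,6] [9,18] [12,24] [12,24] [12,24] [12,24] [12,24] [12,24]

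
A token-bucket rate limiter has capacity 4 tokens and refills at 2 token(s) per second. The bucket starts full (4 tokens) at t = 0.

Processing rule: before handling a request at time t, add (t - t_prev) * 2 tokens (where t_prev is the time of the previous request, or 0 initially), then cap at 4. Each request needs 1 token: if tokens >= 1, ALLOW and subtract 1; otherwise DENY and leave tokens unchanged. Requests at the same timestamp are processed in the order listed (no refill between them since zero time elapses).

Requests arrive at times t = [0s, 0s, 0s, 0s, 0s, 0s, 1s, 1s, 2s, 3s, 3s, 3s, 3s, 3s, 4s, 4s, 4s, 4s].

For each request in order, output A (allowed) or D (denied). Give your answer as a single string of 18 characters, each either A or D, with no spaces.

Simulating step by step:
  req#1 t=0s: ALLOW
  req#2 t=0s: ALLOW
  req#3 t=0s: ALLOW
  req#4 t=0s: ALLOW
  req#5 t=0s: DENY
  req#6 t=0s: DENY
  req#7 t=1s: ALLOW
  req#8 t=1s: ALLOW
  req#9 t=2s: ALLOW
  req#10 t=3s: ALLOW
  req#11 t=3s: ALLOW
  req#12 t=3s: ALLOW
  req#13 t=3s: DENY
  req#14 t=3s: DENY
  req#15 t=4s: ALLOW
  req#16 t=4s: ALLOW
  req#17 t=4s: DENY
  req#18 t=4s: DENY

Answer: AAAADDAAAAAADDAADD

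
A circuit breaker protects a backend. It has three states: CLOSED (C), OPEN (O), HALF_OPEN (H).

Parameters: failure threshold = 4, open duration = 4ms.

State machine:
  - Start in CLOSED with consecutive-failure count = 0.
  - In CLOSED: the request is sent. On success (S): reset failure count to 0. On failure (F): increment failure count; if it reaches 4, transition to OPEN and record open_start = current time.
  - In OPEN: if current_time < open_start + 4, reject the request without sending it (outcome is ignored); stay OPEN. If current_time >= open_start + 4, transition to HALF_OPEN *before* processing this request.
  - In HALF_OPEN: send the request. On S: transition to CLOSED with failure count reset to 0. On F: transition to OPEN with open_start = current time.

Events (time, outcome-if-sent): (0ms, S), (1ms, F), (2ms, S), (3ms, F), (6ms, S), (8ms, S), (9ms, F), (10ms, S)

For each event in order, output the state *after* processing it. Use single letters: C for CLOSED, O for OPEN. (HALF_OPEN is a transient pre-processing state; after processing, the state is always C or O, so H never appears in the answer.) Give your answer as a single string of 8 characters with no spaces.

State after each event:
  event#1 t=0ms outcome=S: state=CLOSED
  event#2 t=1ms outcome=F: state=CLOSED
  event#3 t=2ms outcome=S: state=CLOSED
  event#4 t=3ms outcome=F: state=CLOSED
  event#5 t=6ms outcome=S: state=CLOSED
  event#6 t=8ms outcome=S: state=CLOSED
  event#7 t=9ms outcome=F: state=CLOSED
  event#8 t=10ms outcome=S: state=CLOSED

Answer: CCCCCCCC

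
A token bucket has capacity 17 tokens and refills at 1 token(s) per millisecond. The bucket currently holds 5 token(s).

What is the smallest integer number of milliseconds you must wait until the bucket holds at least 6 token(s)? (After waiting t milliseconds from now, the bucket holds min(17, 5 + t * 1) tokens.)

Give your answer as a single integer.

Need 5 + t * 1 >= 6, so t >= 1/1.
Smallest integer t = ceil(1/1) = 1.

Answer: 1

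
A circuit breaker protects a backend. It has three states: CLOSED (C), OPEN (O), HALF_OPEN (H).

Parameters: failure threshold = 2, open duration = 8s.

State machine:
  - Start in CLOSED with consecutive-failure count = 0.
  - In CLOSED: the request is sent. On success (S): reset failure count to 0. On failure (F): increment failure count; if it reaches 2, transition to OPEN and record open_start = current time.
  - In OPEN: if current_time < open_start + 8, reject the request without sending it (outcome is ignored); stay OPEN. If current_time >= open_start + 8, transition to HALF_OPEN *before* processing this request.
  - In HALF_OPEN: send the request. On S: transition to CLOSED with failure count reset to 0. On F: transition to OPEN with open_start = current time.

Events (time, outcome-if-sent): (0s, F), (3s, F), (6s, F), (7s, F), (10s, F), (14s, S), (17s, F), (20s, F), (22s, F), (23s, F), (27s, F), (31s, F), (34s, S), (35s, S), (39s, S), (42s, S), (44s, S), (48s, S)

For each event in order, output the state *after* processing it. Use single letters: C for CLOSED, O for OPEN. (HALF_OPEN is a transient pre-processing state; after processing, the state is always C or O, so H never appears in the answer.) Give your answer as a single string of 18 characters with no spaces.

State after each event:
  event#1 t=0s outcome=F: state=CLOSED
  event#2 t=3s outcome=F: state=OPEN
  event#3 t=6s outcome=F: state=OPEN
  event#4 t=7s outcome=F: state=OPEN
  event#5 t=10s outcome=F: state=OPEN
  event#6 t=14s outcome=S: state=CLOSED
  event#7 t=17s outcome=F: state=CLOSED
  event#8 t=20s outcome=F: state=OPEN
  event#9 t=22s outcome=F: state=OPEN
  event#10 t=23s outcome=F: state=OPEN
  event#11 t=27s outcome=F: state=OPEN
  event#12 t=31s outcome=F: state=OPEN
  event#13 t=34s outcome=S: state=OPEN
  event#14 t=35s outcome=S: state=OPEN
  event#15 t=39s outcome=S: state=CLOSED
  event#16 t=42s outcome=S: state=CLOSED
  event#17 t=44s outcome=S: state=CLOSED
  event#18 t=48s outcome=S: state=CLOSED

Answer: COOOOCCOOOOOOOCCCC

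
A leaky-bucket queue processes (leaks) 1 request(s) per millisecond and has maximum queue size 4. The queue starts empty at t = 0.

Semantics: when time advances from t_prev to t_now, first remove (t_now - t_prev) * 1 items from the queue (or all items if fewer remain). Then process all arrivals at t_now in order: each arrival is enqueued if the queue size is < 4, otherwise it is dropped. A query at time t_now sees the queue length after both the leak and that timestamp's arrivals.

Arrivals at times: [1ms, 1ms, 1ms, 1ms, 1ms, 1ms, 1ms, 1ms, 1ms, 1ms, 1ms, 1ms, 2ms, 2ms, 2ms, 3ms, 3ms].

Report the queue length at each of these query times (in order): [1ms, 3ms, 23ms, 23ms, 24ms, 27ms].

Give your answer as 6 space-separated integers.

Answer: 4 4 0 0 0 0

Derivation:
Queue lengths at query times:
  query t=1ms: backlog = 4
  query t=3ms: backlog = 4
  query t=23ms: backlog = 0
  query t=23ms: backlog = 0
  query t=24ms: backlog = 0
  query t=27ms: backlog = 0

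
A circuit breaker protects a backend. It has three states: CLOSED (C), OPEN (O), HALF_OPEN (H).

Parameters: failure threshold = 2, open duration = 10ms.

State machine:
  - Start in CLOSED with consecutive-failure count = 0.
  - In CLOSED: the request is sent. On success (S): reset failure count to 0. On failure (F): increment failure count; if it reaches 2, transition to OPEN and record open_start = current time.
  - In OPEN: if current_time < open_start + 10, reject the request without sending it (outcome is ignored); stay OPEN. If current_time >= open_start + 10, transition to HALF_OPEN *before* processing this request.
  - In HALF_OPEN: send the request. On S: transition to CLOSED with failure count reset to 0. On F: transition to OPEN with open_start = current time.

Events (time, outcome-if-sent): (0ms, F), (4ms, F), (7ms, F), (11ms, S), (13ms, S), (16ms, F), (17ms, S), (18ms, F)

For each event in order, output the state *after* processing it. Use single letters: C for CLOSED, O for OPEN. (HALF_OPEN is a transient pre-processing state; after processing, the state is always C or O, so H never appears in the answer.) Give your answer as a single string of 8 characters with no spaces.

Answer: COOOOOOO

Derivation:
State after each event:
  event#1 t=0ms outcome=F: state=CLOSED
  event#2 t=4ms outcome=F: state=OPEN
  event#3 t=7ms outcome=F: state=OPEN
  event#4 t=11ms outcome=S: state=OPEN
  event#5 t=13ms outcome=S: state=OPEN
  event#6 t=16ms outcome=F: state=OPEN
  event#7 t=17ms outcome=S: state=OPEN
  event#8 t=18ms outcome=F: state=OPEN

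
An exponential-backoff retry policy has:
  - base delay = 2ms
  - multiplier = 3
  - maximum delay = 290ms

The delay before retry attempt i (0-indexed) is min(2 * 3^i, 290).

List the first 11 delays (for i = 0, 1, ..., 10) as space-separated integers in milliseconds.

Answer: 2 6 18 54 162 290 290 290 290 290 290

Derivation:
Computing each delay:
  i=0: min(2*3^0, 290) = 2
  i=1: min(2*3^1, 290) = 6
  i=2: min(2*3^2, 290) = 18
  i=3: min(2*3^3, 290) = 54
  i=4: min(2*3^4, 290) = 162
  i=5: min(2*3^5, 290) = 290
  i=6: min(2*3^6, 290) = 290
  i=7: min(2*3^7, 290) = 290
  i=8: min(2*3^8, 290) = 290
  i=9: min(2*3^9, 290) = 290
  i=10: min(2*3^10, 290) = 290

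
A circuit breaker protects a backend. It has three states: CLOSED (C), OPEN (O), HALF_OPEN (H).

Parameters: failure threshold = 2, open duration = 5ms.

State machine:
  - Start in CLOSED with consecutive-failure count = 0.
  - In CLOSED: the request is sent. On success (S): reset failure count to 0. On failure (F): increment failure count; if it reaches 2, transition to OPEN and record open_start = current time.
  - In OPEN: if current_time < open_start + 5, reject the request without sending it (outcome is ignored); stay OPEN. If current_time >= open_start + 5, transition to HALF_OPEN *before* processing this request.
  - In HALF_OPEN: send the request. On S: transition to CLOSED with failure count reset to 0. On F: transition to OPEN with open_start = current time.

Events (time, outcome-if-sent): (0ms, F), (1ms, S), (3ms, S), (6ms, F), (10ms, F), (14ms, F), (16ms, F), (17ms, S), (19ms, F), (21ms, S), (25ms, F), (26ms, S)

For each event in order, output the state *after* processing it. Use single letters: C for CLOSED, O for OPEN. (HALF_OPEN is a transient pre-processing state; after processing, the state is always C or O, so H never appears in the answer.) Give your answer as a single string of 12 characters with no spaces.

State after each event:
  event#1 t=0ms outcome=F: state=CLOSED
  event#2 t=1ms outcome=S: state=CLOSED
  event#3 t=3ms outcome=S: state=CLOSED
  event#4 t=6ms outcome=F: state=CLOSED
  event#5 t=10ms outcome=F: state=OPEN
  event#6 t=14ms outcome=F: state=OPEN
  event#7 t=16ms outcome=F: state=OPEN
  event#8 t=17ms outcome=S: state=OPEN
  event#9 t=19ms outcome=F: state=OPEN
  event#10 t=21ms outcome=S: state=CLOSED
  event#11 t=25ms outcome=F: state=CLOSED
  event#12 t=26ms outcome=S: state=CLOSED

Answer: CCCCOOOOOCCC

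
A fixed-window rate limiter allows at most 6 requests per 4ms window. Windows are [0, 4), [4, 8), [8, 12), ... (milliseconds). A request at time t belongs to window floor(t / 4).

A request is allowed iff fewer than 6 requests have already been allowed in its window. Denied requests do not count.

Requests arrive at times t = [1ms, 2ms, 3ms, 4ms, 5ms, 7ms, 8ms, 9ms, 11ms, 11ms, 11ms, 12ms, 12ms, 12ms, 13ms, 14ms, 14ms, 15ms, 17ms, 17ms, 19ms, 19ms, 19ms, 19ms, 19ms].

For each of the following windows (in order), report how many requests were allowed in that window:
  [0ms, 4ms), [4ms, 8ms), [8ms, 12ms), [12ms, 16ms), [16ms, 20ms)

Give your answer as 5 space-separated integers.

Processing requests:
  req#1 t=1ms (window 0): ALLOW
  req#2 t=2ms (window 0): ALLOW
  req#3 t=3ms (window 0): ALLOW
  req#4 t=4ms (window 1): ALLOW
  req#5 t=5ms (window 1): ALLOW
  req#6 t=7ms (window 1): ALLOW
  req#7 t=8ms (window 2): ALLOW
  req#8 t=9ms (window 2): ALLOW
  req#9 t=11ms (window 2): ALLOW
  req#10 t=11ms (window 2): ALLOW
  req#11 t=11ms (window 2): ALLOW
  req#12 t=12ms (window 3): ALLOW
  req#13 t=12ms (window 3): ALLOW
  req#14 t=12ms (window 3): ALLOW
  req#15 t=13ms (window 3): ALLOW
  req#16 t=14ms (window 3): ALLOW
  req#17 t=14ms (window 3): ALLOW
  req#18 t=15ms (window 3): DENY
  req#19 t=17ms (window 4): ALLOW
  req#20 t=17ms (window 4): ALLOW
  req#21 t=19ms (window 4): ALLOW
  req#22 t=19ms (window 4): ALLOW
  req#23 t=19ms (window 4): ALLOW
  req#24 t=19ms (window 4): ALLOW
  req#25 t=19ms (window 4): DENY

Allowed counts by window: 3 3 5 6 6

Answer: 3 3 5 6 6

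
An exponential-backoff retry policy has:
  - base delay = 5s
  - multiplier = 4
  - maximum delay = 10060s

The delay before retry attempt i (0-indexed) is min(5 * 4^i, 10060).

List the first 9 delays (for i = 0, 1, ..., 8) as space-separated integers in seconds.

Answer: 5 20 80 320 1280 5120 10060 10060 10060

Derivation:
Computing each delay:
  i=0: min(5*4^0, 10060) = 5
  i=1: min(5*4^1, 10060) = 20
  i=2: min(5*4^2, 10060) = 80
  i=3: min(5*4^3, 10060) = 320
  i=4: min(5*4^4, 10060) = 1280
  i=5: min(5*4^5, 10060) = 5120
  i=6: min(5*4^6, 10060) = 10060
  i=7: min(5*4^7, 10060) = 10060
  i=8: min(5*4^8, 10060) = 10060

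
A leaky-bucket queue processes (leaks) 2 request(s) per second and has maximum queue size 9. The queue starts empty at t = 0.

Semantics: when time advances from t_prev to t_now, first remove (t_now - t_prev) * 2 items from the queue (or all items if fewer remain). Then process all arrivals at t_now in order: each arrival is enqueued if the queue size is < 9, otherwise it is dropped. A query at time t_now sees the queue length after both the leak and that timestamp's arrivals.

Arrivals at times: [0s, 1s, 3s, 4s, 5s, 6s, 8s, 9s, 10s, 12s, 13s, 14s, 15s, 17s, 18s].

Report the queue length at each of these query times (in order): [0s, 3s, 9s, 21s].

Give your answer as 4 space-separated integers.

Answer: 1 1 1 0

Derivation:
Queue lengths at query times:
  query t=0s: backlog = 1
  query t=3s: backlog = 1
  query t=9s: backlog = 1
  query t=21s: backlog = 0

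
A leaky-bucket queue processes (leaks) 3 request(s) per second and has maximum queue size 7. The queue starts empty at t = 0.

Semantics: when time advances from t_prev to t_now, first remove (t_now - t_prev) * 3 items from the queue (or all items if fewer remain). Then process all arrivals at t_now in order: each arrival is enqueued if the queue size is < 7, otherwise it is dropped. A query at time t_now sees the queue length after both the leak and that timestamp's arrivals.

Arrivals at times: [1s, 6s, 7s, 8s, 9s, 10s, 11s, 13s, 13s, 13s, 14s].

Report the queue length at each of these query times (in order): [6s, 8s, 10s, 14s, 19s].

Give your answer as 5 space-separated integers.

Answer: 1 1 1 1 0

Derivation:
Queue lengths at query times:
  query t=6s: backlog = 1
  query t=8s: backlog = 1
  query t=10s: backlog = 1
  query t=14s: backlog = 1
  query t=19s: backlog = 0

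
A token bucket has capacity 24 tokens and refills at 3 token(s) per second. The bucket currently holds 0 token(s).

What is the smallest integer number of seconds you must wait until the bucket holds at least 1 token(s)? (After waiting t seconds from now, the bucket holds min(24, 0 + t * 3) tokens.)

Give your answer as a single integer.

Need 0 + t * 3 >= 1, so t >= 1/3.
Smallest integer t = ceil(1/3) = 1.

Answer: 1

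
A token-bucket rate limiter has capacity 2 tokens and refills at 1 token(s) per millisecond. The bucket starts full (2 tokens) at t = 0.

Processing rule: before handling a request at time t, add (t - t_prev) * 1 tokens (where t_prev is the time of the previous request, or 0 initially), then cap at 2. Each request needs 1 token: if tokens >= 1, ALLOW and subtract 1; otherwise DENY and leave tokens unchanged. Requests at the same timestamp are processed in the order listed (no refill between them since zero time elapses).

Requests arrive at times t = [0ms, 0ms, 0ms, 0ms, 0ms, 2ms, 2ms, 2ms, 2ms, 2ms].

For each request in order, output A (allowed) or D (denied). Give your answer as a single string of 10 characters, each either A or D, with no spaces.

Answer: AADDDAADDD

Derivation:
Simulating step by step:
  req#1 t=0ms: ALLOW
  req#2 t=0ms: ALLOW
  req#3 t=0ms: DENY
  req#4 t=0ms: DENY
  req#5 t=0ms: DENY
  req#6 t=2ms: ALLOW
  req#7 t=2ms: ALLOW
  req#8 t=2ms: DENY
  req#9 t=2ms: DENY
  req#10 t=2ms: DENY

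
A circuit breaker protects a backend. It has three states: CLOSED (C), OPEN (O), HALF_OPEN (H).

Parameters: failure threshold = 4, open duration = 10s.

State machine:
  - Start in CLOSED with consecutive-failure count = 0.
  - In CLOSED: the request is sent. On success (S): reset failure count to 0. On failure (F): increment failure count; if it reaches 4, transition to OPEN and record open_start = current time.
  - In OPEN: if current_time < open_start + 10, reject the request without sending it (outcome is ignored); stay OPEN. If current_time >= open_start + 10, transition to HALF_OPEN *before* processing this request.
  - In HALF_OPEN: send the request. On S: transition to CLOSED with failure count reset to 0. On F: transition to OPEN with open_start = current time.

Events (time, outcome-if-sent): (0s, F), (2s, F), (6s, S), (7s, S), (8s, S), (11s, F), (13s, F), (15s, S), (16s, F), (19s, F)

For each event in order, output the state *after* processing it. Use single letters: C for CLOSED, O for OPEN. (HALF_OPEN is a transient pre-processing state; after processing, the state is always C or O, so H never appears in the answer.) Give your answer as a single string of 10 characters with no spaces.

State after each event:
  event#1 t=0s outcome=F: state=CLOSED
  event#2 t=2s outcome=F: state=CLOSED
  event#3 t=6s outcome=S: state=CLOSED
  event#4 t=7s outcome=S: state=CLOSED
  event#5 t=8s outcome=S: state=CLOSED
  event#6 t=11s outcome=F: state=CLOSED
  event#7 t=13s outcome=F: state=CLOSED
  event#8 t=15s outcome=S: state=CLOSED
  event#9 t=16s outcome=F: state=CLOSED
  event#10 t=19s outcome=F: state=CLOSED

Answer: CCCCCCCCCC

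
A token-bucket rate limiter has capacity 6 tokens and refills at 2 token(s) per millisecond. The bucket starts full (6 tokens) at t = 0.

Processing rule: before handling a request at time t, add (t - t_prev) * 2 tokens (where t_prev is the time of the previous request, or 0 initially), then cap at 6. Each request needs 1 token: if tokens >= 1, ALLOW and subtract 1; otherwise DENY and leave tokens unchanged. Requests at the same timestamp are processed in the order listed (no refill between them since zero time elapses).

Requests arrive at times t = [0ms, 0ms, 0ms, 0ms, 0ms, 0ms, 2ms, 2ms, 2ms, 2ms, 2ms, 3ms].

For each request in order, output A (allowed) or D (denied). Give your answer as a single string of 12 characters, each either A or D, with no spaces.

Answer: AAAAAAAAAADA

Derivation:
Simulating step by step:
  req#1 t=0ms: ALLOW
  req#2 t=0ms: ALLOW
  req#3 t=0ms: ALLOW
  req#4 t=0ms: ALLOW
  req#5 t=0ms: ALLOW
  req#6 t=0ms: ALLOW
  req#7 t=2ms: ALLOW
  req#8 t=2ms: ALLOW
  req#9 t=2ms: ALLOW
  req#10 t=2ms: ALLOW
  req#11 t=2ms: DENY
  req#12 t=3ms: ALLOW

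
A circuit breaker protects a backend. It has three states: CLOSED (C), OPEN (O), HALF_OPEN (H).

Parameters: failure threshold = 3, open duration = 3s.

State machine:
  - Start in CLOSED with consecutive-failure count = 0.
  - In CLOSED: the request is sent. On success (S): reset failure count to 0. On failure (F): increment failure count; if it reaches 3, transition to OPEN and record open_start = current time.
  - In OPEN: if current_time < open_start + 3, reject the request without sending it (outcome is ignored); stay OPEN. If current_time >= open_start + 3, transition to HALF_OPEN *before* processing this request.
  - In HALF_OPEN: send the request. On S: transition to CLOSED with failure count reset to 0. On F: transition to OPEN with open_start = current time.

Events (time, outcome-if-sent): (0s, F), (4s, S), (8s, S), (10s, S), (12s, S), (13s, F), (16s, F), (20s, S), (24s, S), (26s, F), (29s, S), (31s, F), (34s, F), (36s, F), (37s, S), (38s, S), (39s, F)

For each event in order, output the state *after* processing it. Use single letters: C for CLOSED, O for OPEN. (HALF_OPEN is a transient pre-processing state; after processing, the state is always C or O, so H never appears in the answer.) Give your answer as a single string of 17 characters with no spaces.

Answer: CCCCCCCCCCCCCOOOO

Derivation:
State after each event:
  event#1 t=0s outcome=F: state=CLOSED
  event#2 t=4s outcome=S: state=CLOSED
  event#3 t=8s outcome=S: state=CLOSED
  event#4 t=10s outcome=S: state=CLOSED
  event#5 t=12s outcome=S: state=CLOSED
  event#6 t=13s outcome=F: state=CLOSED
  event#7 t=16s outcome=F: state=CLOSED
  event#8 t=20s outcome=S: state=CLOSED
  event#9 t=24s outcome=S: state=CLOSED
  event#10 t=26s outcome=F: state=CLOSED
  event#11 t=29s outcome=S: state=CLOSED
  event#12 t=31s outcome=F: state=CLOSED
  event#13 t=34s outcome=F: state=CLOSED
  event#14 t=36s outcome=F: state=OPEN
  event#15 t=37s outcome=S: state=OPEN
  event#16 t=38s outcome=S: state=OPEN
  event#17 t=39s outcome=F: state=OPEN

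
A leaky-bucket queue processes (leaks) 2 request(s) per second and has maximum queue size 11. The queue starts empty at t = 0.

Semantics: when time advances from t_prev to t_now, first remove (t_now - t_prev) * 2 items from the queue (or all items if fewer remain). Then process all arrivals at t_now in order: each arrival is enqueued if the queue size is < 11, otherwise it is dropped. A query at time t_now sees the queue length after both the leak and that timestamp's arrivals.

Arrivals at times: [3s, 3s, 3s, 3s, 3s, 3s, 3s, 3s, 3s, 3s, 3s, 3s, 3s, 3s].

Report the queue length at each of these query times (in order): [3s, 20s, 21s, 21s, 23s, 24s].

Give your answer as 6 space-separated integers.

Queue lengths at query times:
  query t=3s: backlog = 11
  query t=20s: backlog = 0
  query t=21s: backlog = 0
  query t=21s: backlog = 0
  query t=23s: backlog = 0
  query t=24s: backlog = 0

Answer: 11 0 0 0 0 0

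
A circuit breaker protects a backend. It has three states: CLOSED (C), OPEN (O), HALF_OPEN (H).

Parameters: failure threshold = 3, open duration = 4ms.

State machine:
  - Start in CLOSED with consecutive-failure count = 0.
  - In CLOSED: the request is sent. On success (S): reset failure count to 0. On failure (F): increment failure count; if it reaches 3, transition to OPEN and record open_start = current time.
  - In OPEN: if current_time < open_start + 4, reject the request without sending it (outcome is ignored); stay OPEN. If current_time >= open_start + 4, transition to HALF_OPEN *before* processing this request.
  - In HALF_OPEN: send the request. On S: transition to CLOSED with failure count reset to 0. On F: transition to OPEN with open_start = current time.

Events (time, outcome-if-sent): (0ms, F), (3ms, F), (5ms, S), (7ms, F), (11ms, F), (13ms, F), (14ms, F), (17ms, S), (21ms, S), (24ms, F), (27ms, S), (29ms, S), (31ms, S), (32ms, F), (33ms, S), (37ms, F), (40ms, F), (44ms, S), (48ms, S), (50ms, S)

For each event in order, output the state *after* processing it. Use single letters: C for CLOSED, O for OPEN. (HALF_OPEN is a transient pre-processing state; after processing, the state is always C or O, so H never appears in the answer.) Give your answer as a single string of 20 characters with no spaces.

State after each event:
  event#1 t=0ms outcome=F: state=CLOSED
  event#2 t=3ms outcome=F: state=CLOSED
  event#3 t=5ms outcome=S: state=CLOSED
  event#4 t=7ms outcome=F: state=CLOSED
  event#5 t=11ms outcome=F: state=CLOSED
  event#6 t=13ms outcome=F: state=OPEN
  event#7 t=14ms outcome=F: state=OPEN
  event#8 t=17ms outcome=S: state=CLOSED
  event#9 t=21ms outcome=S: state=CLOSED
  event#10 t=24ms outcome=F: state=CLOSED
  event#11 t=27ms outcome=S: state=CLOSED
  event#12 t=29ms outcome=S: state=CLOSED
  event#13 t=31ms outcome=S: state=CLOSED
  event#14 t=32ms outcome=F: state=CLOSED
  event#15 t=33ms outcome=S: state=CLOSED
  event#16 t=37ms outcome=F: state=CLOSED
  event#17 t=40ms outcome=F: state=CLOSED
  event#18 t=44ms outcome=S: state=CLOSED
  event#19 t=48ms outcome=S: state=CLOSED
  event#20 t=50ms outcome=S: state=CLOSED

Answer: CCCCCOOCCCCCCCCCCCCC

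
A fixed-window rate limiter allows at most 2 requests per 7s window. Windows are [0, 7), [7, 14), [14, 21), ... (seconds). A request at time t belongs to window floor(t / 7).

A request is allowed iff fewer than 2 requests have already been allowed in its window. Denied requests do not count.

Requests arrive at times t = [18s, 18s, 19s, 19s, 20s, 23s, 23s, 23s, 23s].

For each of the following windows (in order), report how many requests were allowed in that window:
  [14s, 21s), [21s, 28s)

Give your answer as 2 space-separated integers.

Answer: 2 2

Derivation:
Processing requests:
  req#1 t=18s (window 2): ALLOW
  req#2 t=18s (window 2): ALLOW
  req#3 t=19s (window 2): DENY
  req#4 t=19s (window 2): DENY
  req#5 t=20s (window 2): DENY
  req#6 t=23s (window 3): ALLOW
  req#7 t=23s (window 3): ALLOW
  req#8 t=23s (window 3): DENY
  req#9 t=23s (window 3): DENY

Allowed counts by window: 2 2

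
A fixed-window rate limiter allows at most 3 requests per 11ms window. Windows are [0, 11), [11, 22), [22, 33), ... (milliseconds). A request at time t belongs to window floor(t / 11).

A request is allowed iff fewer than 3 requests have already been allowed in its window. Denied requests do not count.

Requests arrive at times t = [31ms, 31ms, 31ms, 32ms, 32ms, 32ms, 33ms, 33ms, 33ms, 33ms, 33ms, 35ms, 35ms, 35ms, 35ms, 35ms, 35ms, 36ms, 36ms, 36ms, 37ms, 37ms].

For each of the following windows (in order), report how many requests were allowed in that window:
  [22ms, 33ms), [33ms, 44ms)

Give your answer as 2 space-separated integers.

Processing requests:
  req#1 t=31ms (window 2): ALLOW
  req#2 t=31ms (window 2): ALLOW
  req#3 t=31ms (window 2): ALLOW
  req#4 t=32ms (window 2): DENY
  req#5 t=32ms (window 2): DENY
  req#6 t=32ms (window 2): DENY
  req#7 t=33ms (window 3): ALLOW
  req#8 t=33ms (window 3): ALLOW
  req#9 t=33ms (window 3): ALLOW
  req#10 t=33ms (window 3): DENY
  req#11 t=33ms (window 3): DENY
  req#12 t=35ms (window 3): DENY
  req#13 t=35ms (window 3): DENY
  req#14 t=35ms (window 3): DENY
  req#15 t=35ms (window 3): DENY
  req#16 t=35ms (window 3): DENY
  req#17 t=35ms (window 3): DENY
  req#18 t=36ms (window 3): DENY
  req#19 t=36ms (window 3): DENY
  req#20 t=36ms (window 3): DENY
  req#21 t=37ms (window 3): DENY
  req#22 t=37ms (window 3): DENY

Allowed counts by window: 3 3

Answer: 3 3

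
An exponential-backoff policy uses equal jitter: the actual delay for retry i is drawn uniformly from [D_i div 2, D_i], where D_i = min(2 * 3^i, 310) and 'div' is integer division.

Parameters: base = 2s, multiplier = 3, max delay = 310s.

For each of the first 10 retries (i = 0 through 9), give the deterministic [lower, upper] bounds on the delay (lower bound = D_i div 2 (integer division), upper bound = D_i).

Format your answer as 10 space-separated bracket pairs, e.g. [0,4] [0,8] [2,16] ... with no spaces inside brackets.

Answer: [1,2] [3,6] [9,18] [27,54] [81,162] [155,310] [155,310] [155,310] [155,310] [155,310]

Derivation:
Computing bounds per retry:
  i=0: D_i=min(2*3^0,310)=2, bounds=[1,2]
  i=1: D_i=min(2*3^1,310)=6, bounds=[3,6]
  i=2: D_i=min(2*3^2,310)=18, bounds=[9,18]
  i=3: D_i=min(2*3^3,310)=54, bounds=[27,54]
  i=4: D_i=min(2*3^4,310)=162, bounds=[81,162]
  i=5: D_i=min(2*3^5,310)=310, bounds=[155,310]
  i=6: D_i=min(2*3^6,310)=310, bounds=[155,310]
  i=7: D_i=min(2*3^7,310)=310, bounds=[155,310]
  i=8: D_i=min(2*3^8,310)=310, bounds=[155,310]
  i=9: D_i=min(2*3^9,310)=310, bounds=[155,310]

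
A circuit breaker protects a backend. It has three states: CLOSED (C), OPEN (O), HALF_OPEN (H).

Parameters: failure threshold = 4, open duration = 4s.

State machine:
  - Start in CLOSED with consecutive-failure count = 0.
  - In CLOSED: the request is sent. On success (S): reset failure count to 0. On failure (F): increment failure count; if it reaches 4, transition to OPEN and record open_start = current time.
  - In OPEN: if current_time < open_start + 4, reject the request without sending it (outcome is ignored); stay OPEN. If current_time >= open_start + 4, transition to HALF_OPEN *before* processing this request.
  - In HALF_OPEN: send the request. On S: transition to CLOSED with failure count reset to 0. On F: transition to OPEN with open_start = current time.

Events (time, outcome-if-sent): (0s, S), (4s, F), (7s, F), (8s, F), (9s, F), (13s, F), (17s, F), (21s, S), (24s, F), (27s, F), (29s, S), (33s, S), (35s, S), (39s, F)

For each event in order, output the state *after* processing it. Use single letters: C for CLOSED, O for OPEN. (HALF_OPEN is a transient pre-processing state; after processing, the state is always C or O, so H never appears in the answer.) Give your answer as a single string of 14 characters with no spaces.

Answer: CCCCOOOCCCCCCC

Derivation:
State after each event:
  event#1 t=0s outcome=S: state=CLOSED
  event#2 t=4s outcome=F: state=CLOSED
  event#3 t=7s outcome=F: state=CLOSED
  event#4 t=8s outcome=F: state=CLOSED
  event#5 t=9s outcome=F: state=OPEN
  event#6 t=13s outcome=F: state=OPEN
  event#7 t=17s outcome=F: state=OPEN
  event#8 t=21s outcome=S: state=CLOSED
  event#9 t=24s outcome=F: state=CLOSED
  event#10 t=27s outcome=F: state=CLOSED
  event#11 t=29s outcome=S: state=CLOSED
  event#12 t=33s outcome=S: state=CLOSED
  event#13 t=35s outcome=S: state=CLOSED
  event#14 t=39s outcome=F: state=CLOSED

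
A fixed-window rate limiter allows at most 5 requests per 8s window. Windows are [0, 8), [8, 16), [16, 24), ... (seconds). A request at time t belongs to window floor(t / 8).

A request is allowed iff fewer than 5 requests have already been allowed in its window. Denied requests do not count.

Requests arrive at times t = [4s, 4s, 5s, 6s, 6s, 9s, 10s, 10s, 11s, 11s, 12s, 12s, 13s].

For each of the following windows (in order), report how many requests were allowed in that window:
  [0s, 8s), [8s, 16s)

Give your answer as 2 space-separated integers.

Processing requests:
  req#1 t=4s (window 0): ALLOW
  req#2 t=4s (window 0): ALLOW
  req#3 t=5s (window 0): ALLOW
  req#4 t=6s (window 0): ALLOW
  req#5 t=6s (window 0): ALLOW
  req#6 t=9s (window 1): ALLOW
  req#7 t=10s (window 1): ALLOW
  req#8 t=10s (window 1): ALLOW
  req#9 t=11s (window 1): ALLOW
  req#10 t=11s (window 1): ALLOW
  req#11 t=12s (window 1): DENY
  req#12 t=12s (window 1): DENY
  req#13 t=13s (window 1): DENY

Allowed counts by window: 5 5

Answer: 5 5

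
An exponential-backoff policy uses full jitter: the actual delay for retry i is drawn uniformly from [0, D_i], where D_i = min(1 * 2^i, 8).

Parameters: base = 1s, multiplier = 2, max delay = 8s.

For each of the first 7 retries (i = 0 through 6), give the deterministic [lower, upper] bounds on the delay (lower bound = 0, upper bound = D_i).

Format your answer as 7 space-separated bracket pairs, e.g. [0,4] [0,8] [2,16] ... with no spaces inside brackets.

Computing bounds per retry:
  i=0: D_i=min(1*2^0,8)=1, bounds=[0,1]
  i=1: D_i=min(1*2^1,8)=2, bounds=[0,2]
  i=2: D_i=min(1*2^2,8)=4, bounds=[0,4]
  i=3: D_i=min(1*2^3,8)=8, bounds=[0,8]
  i=4: D_i=min(1*2^4,8)=8, bounds=[0,8]
  i=5: D_i=min(1*2^5,8)=8, bounds=[0,8]
  i=6: D_i=min(1*2^6,8)=8, bounds=[0,8]

Answer: [0,1] [0,2] [0,4] [0,8] [0,8] [0,8] [0,8]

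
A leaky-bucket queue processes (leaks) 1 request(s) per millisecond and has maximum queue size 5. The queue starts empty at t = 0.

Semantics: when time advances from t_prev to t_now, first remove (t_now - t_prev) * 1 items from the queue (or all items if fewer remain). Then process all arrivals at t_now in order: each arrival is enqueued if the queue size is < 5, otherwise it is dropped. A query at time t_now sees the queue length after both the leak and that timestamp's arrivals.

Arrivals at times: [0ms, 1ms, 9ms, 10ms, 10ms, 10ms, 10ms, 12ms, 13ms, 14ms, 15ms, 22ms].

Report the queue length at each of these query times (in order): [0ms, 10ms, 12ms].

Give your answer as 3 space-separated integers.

Queue lengths at query times:
  query t=0ms: backlog = 1
  query t=10ms: backlog = 4
  query t=12ms: backlog = 3

Answer: 1 4 3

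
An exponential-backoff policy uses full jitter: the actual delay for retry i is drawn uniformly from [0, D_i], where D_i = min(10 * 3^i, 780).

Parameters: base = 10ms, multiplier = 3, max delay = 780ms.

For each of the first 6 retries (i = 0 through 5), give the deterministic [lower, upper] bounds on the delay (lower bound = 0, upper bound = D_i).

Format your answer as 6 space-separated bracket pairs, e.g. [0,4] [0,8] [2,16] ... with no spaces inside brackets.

Computing bounds per retry:
  i=0: D_i=min(10*3^0,780)=10, bounds=[0,10]
  i=1: D_i=min(10*3^1,780)=30, bounds=[0,30]
  i=2: D_i=min(10*3^2,780)=90, bounds=[0,90]
  i=3: D_i=min(10*3^3,780)=270, bounds=[0,270]
  i=4: D_i=min(10*3^4,780)=780, bounds=[0,780]
  i=5: D_i=min(10*3^5,780)=780, bounds=[0,780]

Answer: [0,10] [0,30] [0,90] [0,270] [0,780] [0,780]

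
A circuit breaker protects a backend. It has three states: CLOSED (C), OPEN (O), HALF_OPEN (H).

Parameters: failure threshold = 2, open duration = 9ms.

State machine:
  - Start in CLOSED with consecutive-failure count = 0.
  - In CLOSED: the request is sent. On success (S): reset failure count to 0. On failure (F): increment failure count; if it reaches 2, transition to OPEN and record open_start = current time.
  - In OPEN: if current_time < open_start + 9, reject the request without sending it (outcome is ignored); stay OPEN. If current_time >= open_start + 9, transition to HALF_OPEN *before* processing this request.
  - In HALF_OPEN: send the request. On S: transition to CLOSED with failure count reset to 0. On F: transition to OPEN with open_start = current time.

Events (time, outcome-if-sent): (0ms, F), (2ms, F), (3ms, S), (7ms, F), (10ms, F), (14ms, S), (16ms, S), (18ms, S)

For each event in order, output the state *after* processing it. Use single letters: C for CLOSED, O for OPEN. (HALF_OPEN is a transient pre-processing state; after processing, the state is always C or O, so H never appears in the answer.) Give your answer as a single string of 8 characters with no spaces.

State after each event:
  event#1 t=0ms outcome=F: state=CLOSED
  event#2 t=2ms outcome=F: state=OPEN
  event#3 t=3ms outcome=S: state=OPEN
  event#4 t=7ms outcome=F: state=OPEN
  event#5 t=10ms outcome=F: state=OPEN
  event#6 t=14ms outcome=S: state=CLOSED
  event#7 t=16ms outcome=S: state=CLOSED
  event#8 t=18ms outcome=S: state=CLOSED

Answer: COOOOCCC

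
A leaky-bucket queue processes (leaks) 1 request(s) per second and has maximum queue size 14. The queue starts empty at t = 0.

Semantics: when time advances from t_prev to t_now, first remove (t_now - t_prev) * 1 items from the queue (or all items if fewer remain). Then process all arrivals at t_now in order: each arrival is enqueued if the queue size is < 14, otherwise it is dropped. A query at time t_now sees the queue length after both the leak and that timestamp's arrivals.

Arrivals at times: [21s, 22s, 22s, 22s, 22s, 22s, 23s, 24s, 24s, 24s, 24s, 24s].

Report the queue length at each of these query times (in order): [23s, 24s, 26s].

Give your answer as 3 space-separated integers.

Answer: 5 9 7

Derivation:
Queue lengths at query times:
  query t=23s: backlog = 5
  query t=24s: backlog = 9
  query t=26s: backlog = 7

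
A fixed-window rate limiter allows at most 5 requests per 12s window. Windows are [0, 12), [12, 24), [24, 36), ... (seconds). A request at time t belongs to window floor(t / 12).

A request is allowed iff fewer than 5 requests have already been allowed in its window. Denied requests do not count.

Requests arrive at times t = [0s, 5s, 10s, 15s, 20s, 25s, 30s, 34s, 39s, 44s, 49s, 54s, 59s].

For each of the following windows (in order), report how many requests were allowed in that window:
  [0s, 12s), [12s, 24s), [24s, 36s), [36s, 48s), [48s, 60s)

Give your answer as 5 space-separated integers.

Processing requests:
  req#1 t=0s (window 0): ALLOW
  req#2 t=5s (window 0): ALLOW
  req#3 t=10s (window 0): ALLOW
  req#4 t=15s (window 1): ALLOW
  req#5 t=20s (window 1): ALLOW
  req#6 t=25s (window 2): ALLOW
  req#7 t=30s (window 2): ALLOW
  req#8 t=34s (window 2): ALLOW
  req#9 t=39s (window 3): ALLOW
  req#10 t=44s (window 3): ALLOW
  req#11 t=49s (window 4): ALLOW
  req#12 t=54s (window 4): ALLOW
  req#13 t=59s (window 4): ALLOW

Allowed counts by window: 3 2 3 2 3

Answer: 3 2 3 2 3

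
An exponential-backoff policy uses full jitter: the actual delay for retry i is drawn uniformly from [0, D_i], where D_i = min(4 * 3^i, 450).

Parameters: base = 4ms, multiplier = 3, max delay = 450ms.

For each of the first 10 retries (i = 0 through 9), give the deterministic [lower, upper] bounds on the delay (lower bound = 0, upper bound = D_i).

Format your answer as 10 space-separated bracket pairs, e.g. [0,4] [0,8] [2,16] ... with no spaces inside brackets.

Computing bounds per retry:
  i=0: D_i=min(4*3^0,450)=4, bounds=[0,4]
  i=1: D_i=min(4*3^1,450)=12, bounds=[0,12]
  i=2: D_i=min(4*3^2,450)=36, bounds=[0,36]
  i=3: D_i=min(4*3^3,450)=108, bounds=[0,108]
  i=4: D_i=min(4*3^4,450)=324, bounds=[0,324]
  i=5: D_i=min(4*3^5,450)=450, bounds=[0,450]
  i=6: D_i=min(4*3^6,450)=450, bounds=[0,450]
  i=7: D_i=min(4*3^7,450)=450, bounds=[0,450]
  i=8: D_i=min(4*3^8,450)=450, bounds=[0,450]
  i=9: D_i=min(4*3^9,450)=450, bounds=[0,450]

Answer: [0,4] [0,12] [0,36] [0,108] [0,324] [0,450] [0,450] [0,450] [0,450] [0,450]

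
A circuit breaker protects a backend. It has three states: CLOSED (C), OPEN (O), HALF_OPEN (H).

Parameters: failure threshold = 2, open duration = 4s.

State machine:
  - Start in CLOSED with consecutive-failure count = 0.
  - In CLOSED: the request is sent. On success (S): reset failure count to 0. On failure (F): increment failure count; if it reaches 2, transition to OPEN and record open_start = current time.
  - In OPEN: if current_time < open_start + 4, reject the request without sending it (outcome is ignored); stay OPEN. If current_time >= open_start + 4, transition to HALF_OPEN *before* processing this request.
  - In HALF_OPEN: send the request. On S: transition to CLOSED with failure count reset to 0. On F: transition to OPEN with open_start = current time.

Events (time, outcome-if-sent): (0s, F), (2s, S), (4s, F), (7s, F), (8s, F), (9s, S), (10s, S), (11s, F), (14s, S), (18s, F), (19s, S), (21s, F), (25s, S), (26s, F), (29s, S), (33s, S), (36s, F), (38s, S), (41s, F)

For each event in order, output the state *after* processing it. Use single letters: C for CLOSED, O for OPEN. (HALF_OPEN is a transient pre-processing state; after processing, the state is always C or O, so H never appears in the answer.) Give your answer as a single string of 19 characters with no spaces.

Answer: CCCOOOOOOOOOCCCCCCC

Derivation:
State after each event:
  event#1 t=0s outcome=F: state=CLOSED
  event#2 t=2s outcome=S: state=CLOSED
  event#3 t=4s outcome=F: state=CLOSED
  event#4 t=7s outcome=F: state=OPEN
  event#5 t=8s outcome=F: state=OPEN
  event#6 t=9s outcome=S: state=OPEN
  event#7 t=10s outcome=S: state=OPEN
  event#8 t=11s outcome=F: state=OPEN
  event#9 t=14s outcome=S: state=OPEN
  event#10 t=18s outcome=F: state=OPEN
  event#11 t=19s outcome=S: state=OPEN
  event#12 t=21s outcome=F: state=OPEN
  event#13 t=25s outcome=S: state=CLOSED
  event#14 t=26s outcome=F: state=CLOSED
  event#15 t=29s outcome=S: state=CLOSED
  event#16 t=33s outcome=S: state=CLOSED
  event#17 t=36s outcome=F: state=CLOSED
  event#18 t=38s outcome=S: state=CLOSED
  event#19 t=41s outcome=F: state=CLOSED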